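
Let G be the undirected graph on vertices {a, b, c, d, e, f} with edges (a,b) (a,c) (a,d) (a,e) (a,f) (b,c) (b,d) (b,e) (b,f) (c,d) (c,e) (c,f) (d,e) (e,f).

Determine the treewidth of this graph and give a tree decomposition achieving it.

Treewidth 4.
Bags: B1 = {a, b, c, d, e}  B2 = {a, b, c, e, f}
Tree: B1–B2

Every bag has size at most 5, so the width is 5 − 1 = 4 and tw(G) ≤ 4. For the lower bound, the 5 vertices {a, b, c, d, e} are pairwise adjacent, and any tree decomposition puts a clique entirely inside one bag — forcing width ≥ 4. Therefore the treewidth is 4.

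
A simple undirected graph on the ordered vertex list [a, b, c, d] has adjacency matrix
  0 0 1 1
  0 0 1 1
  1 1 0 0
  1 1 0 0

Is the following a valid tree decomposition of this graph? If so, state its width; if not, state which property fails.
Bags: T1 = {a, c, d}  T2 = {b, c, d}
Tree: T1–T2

Checking the three conditions: (i) the bags cover all of {a, b, c, d}; (ii) for each edge, some bag contains both endpoints; (iii) the bags containing any fixed vertex form a subtree. All hold, so the decomposition is valid with width 3 − 1 = 2.

Yes; width 2.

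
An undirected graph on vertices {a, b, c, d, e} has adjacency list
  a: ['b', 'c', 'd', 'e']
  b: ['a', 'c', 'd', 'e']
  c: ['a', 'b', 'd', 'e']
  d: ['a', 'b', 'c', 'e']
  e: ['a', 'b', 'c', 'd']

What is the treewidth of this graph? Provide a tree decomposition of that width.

A single bag containing all 5 vertices is trivially a valid decomposition of width 4. Conversely, {a, b, c, d, e} is a clique of size 5, and the vertices of any clique must share a bag in every tree decomposition; so some bag has ≥ 5 vertices and tw(G) ≥ 4. Therefore the treewidth is 4.

Treewidth 4.
Bags: B1 = {a, b, c, d, e}
Tree: (single bag)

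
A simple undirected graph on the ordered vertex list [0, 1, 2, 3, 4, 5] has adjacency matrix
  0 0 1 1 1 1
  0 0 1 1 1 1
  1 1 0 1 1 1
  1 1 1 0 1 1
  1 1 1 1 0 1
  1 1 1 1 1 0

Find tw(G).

A width-4 tree decomposition is:
Bags: B1 = {0, 2, 3, 4, 5}  B2 = {1, 2, 3, 4, 5}
Tree: B1–B2
The largest bag has 5 vertices, giving width 4; this decomposition certifies tw(G) ≤ 4. On the other hand G contains the 5-clique {0, 2, 3, 4, 5}. A clique must lie in a single bag of any decomposition, so no decomposition can have width below 4. Hence tw(G) = 4 exactly.

4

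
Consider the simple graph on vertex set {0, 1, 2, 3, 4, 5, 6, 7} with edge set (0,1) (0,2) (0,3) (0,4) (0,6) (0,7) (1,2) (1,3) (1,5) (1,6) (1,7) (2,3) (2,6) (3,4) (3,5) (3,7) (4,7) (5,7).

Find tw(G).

3

A width-3 tree decomposition is:
Bags: B1 = {0, 1, 3, 7}  B2 = {0, 1, 2, 3}  B3 = {0, 1, 2, 6}  B4 = {0, 3, 4, 7}  B5 = {1, 3, 5, 7}
Tree: B1–B2, B2–B3, B1–B4, B1–B5
Each bag holds 4 vertices, so the decomposition has width 3, which upper-bounds the treewidth. For the lower bound, the 4 vertices {0, 1, 2, 3} are pairwise adjacent, and any tree decomposition puts a clique entirely inside one bag — forcing width ≥ 3. Therefore the treewidth is 3.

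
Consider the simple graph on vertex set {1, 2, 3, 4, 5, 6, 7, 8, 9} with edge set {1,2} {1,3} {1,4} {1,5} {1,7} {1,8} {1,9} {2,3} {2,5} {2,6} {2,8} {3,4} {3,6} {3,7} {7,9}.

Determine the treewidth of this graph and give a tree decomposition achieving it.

Treewidth 2.
Bags: B1 = {1, 2, 3}  B2 = {1, 2, 8}  B3 = {1, 3, 4}  B4 = {2, 3, 6}  B5 = {1, 3, 7}  B6 = {1, 7, 9}  B7 = {1, 2, 5}
Tree: B1–B2, B1–B3, B1–B4, B3–B5, B5–B6, B2–B7

Every bag has size at most 3, so the width is 3 − 1 = 2 and tw(G) ≤ 2. For the lower bound, the 3 vertices {1, 7, 9} are pairwise adjacent, and any tree decomposition puts a clique entirely inside one bag — forcing width ≥ 2. Combining the bounds, tw(G) = 2.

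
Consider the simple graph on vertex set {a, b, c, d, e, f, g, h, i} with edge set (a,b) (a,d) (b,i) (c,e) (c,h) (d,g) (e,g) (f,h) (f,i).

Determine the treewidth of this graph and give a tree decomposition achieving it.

Treewidth 2.
Bags: B1 = {a, b, d}  B2 = {b, d, g}  B3 = {b, e, g}  B4 = {b, c, e}  B5 = {b, c, h}  B6 = {b, f, h}  B7 = {b, f, i}
Tree: B1–B2, B2–B3, B3–B4, B4–B5, B5–B6, B6–B7

The largest bag has 3 vertices, giving width 2; this decomposition certifies tw(G) ≤ 2. Since b–a–d–g–e–c–h–f–i–b is a cycle in G, G is not acyclic. Forests are exactly the graphs of treewidth ≤ 1, so tw(G) ≥ 2. Hence tw(G) = 2 exactly.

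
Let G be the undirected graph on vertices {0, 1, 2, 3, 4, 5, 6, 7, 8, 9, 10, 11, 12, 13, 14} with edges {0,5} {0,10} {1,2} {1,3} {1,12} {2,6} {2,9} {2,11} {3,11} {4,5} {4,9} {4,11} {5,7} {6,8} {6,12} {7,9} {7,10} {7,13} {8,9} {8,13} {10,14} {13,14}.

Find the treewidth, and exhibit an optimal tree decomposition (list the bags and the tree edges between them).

Each bag holds 4 vertices, so the decomposition has width 3, which upper-bounds the treewidth. For the lower bound: the 4 vertex sets {1,3,12}, {11}, {2}, {4,6,8,9} are disjoint, each induces a connected subgraph, and every pair is joined by at least one edge of G. Contracting each set to a single vertex therefore yields K_{4} as a minor, and since treewidth is minor-monotone, tw(G) ≥ tw(K_{4}) = 3. Hence tw(G) = 3 exactly.

Treewidth 3.
One such decomposition:
Bags: B1 = {1, 3, 11, 12}  B2 = {1, 2, 11, 12}  B3 = {2, 6, 11, 12}  B4 = {2, 4, 6, 11}  B5 = {2, 4, 6, 9}  B6 = {4, 6, 8, 9}  B7 = {4, 5, 8, 9}  B8 = {5, 7, 8, 9}  B9 = {5, 7, 8, 13}  B10 = {0, 5, 7, 13}  B11 = {0, 7, 10, 13}  B12 = {0, 10, 13, 14}
Tree: B1–B2, B2–B3, B3–B4, B4–B5, B5–B6, B6–B7, B7–B8, B8–B9, B9–B10, B10–B11, B11–B12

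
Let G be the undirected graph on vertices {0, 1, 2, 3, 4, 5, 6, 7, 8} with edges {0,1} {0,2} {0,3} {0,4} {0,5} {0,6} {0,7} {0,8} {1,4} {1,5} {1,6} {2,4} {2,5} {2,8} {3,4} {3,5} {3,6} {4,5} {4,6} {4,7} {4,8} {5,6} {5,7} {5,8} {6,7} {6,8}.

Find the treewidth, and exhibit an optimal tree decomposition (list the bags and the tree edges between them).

Every bag has size at most 5, so the width is 5 − 1 = 4 and tw(G) ≤ 4. For the lower bound, the 5 vertices {0, 2, 4, 5, 8} are pairwise adjacent, and any tree decomposition puts a clique entirely inside one bag — forcing width ≥ 4. Therefore the treewidth is 4.

Treewidth 4.
Bags: B1 = {0, 3, 4, 5, 6}  B2 = {0, 4, 5, 6, 8}  B3 = {0, 4, 5, 6, 7}  B4 = {0, 2, 4, 5, 8}  B5 = {0, 1, 4, 5, 6}
Tree: B1–B2, B1–B3, B2–B4, B1–B5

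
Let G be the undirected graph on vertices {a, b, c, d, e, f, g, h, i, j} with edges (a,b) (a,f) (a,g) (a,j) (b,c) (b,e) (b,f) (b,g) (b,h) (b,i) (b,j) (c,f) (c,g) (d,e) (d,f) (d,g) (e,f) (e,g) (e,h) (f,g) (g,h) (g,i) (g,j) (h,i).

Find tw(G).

3

A width-3 tree decomposition is:
Bags: B1 = {b, e, f, g}  B2 = {d, e, f, g}  B3 = {b, e, g, h}  B4 = {a, b, f, g}  B5 = {a, b, g, j}  B6 = {b, g, h, i}  B7 = {b, c, f, g}
Tree: B1–B2, B1–B3, B1–B4, B4–B5, B3–B6, B1–B7
Every bag has size at most 4, so the width is 4 − 1 = 3 and tw(G) ≤ 3. For the lower bound, the 4 vertices {d, e, f, g} are pairwise adjacent, and any tree decomposition puts a clique entirely inside one bag — forcing width ≥ 3. Therefore the treewidth is 3.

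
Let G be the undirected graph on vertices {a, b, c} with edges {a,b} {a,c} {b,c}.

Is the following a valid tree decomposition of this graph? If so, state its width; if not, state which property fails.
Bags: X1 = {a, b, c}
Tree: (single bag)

Yes; width 2.

Checking the three conditions: (i) the bags cover all of {a, b, c}; (ii) for each edge, some bag contains both endpoints; (iii) the bags containing any fixed vertex form a subtree. All hold, so the decomposition is valid with width 3 − 1 = 2.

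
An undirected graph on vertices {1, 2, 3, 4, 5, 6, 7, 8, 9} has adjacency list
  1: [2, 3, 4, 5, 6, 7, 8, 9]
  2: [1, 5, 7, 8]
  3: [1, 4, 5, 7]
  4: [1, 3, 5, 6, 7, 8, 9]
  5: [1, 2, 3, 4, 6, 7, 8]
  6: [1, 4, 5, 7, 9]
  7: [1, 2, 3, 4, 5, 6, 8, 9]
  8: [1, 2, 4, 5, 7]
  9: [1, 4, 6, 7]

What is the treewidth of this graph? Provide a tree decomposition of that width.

Treewidth 4.
One such decomposition:
Bags: B1 = {1, 4, 5, 7, 8}  B2 = {1, 4, 5, 6, 7}  B3 = {1, 3, 4, 5, 7}  B4 = {1, 4, 6, 7, 9}  B5 = {1, 2, 5, 7, 8}
Tree: B1–B2, B2–B3, B2–B4, B1–B5

Each bag holds 5 vertices, so the decomposition has width 4, which upper-bounds the treewidth. Conversely, {1, 2, 5, 7, 8} is a clique of size 5, and the vertices of any clique must share a bag in every tree decomposition; so some bag has ≥ 5 vertices and tw(G) ≥ 4. The upper and lower bounds meet at 4, so that is the treewidth.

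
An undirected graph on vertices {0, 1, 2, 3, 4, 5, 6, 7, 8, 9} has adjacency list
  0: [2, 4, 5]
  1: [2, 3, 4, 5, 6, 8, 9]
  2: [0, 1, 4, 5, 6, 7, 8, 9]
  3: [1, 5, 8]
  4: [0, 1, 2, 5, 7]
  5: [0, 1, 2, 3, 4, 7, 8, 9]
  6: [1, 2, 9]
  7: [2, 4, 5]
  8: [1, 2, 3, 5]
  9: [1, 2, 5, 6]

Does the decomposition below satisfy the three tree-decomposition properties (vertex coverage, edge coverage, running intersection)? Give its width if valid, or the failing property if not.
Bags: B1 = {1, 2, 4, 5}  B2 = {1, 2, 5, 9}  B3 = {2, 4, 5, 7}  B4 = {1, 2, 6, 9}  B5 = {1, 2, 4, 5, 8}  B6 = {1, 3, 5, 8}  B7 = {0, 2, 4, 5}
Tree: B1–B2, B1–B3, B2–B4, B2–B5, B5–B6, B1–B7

No — bags containing vertex 4 are not connected in the tree.

A tree decomposition must satisfy three properties: every vertex lies in some bag; for every edge, both endpoints lie together in some bag; and for every vertex, the bags containing it form a connected subtree. Here bags containing vertex 4 are not connected in the tree, so the decomposition is invalid.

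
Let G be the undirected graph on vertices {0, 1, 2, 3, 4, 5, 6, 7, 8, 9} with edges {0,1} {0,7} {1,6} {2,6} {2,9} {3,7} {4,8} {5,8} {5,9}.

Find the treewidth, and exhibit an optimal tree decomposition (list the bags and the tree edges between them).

Each bag holds 2 vertices, so the decomposition has width 1, which upper-bounds the treewidth. Any graph with an edge has treewidth ≥ 1, and G has the edge 4–8. Combining the bounds, tw(G) = 1.

Treewidth 1.
One such decomposition:
Bags: B1 = {4, 8}  B2 = {5, 8}  B3 = {5, 9}  B4 = {2, 9}  B5 = {2, 6}  B6 = {1, 6}  B7 = {0, 1}  B8 = {0, 7}  B9 = {3, 7}
Tree: B1–B2, B2–B3, B3–B4, B4–B5, B5–B6, B6–B7, B7–B8, B8–B9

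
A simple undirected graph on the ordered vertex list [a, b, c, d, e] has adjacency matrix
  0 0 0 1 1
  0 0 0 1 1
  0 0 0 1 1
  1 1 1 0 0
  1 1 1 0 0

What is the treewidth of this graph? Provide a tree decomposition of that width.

The largest bag has 3 vertices, giving width 2; this decomposition certifies tw(G) ≤ 2. Since c–d–a–e–c is a cycle in G, G is not acyclic. Forests are exactly the graphs of treewidth ≤ 1, so tw(G) ≥ 2. The upper and lower bounds meet at 2, so that is the treewidth.

Treewidth 2.
Bags: B1 = {c, d, e}  B2 = {a, d, e}  B3 = {b, d, e}
Tree: B1–B2, B2–B3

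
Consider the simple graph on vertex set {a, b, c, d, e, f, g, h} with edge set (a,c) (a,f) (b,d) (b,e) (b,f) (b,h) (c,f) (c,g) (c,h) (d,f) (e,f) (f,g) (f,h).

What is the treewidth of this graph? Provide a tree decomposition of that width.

Treewidth 2.
One optimal decomposition is:
Bags: B1 = {b, e, f}  B2 = {b, f, h}  B3 = {b, d, f}  B4 = {c, f, h}  B5 = {a, c, f}  B6 = {c, f, g}
Tree: B1–B2, B1–B3, B2–B4, B4–B5, B5–B6

Every bag has size at most 3, so the width is 3 − 1 = 2 and tw(G) ≤ 2. On the other hand G contains the 3-clique {c, f, g}. A clique must lie in a single bag of any decomposition, so no decomposition can have width below 2. Hence tw(G) = 2 exactly.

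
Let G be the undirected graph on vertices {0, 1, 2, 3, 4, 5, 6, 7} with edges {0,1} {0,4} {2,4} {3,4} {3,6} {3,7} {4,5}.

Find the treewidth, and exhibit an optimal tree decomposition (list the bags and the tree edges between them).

Each bag holds 2 vertices, so the decomposition has width 1, which upper-bounds the treewidth. Any graph with an edge has treewidth ≥ 1, and G has the edge 6–3. Combining the bounds, tw(G) = 1.

Treewidth 1.
One such decomposition:
Bags: B1 = {3, 6}  B2 = {3, 4}  B3 = {2, 4}  B4 = {4, 5}  B5 = {3, 7}  B6 = {0, 4}  B7 = {0, 1}
Tree: B1–B2, B2–B3, B2–B4, B2–B5, B3–B6, B6–B7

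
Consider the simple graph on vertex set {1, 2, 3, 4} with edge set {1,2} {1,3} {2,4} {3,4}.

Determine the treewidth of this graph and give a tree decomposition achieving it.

The largest bag has 3 vertices, giving width 2; this decomposition certifies tw(G) ≤ 2. For the lower bound, G contains the cycle 1–3–4–2–1, so G is not a forest; only forests have treewidth ≤ 1, hence tw(G) ≥ 2. Combining the bounds, tw(G) = 2.

Treewidth 2.
One such decomposition:
Bags: B1 = {1, 3, 4}  B2 = {1, 2, 4}
Tree: B1–B2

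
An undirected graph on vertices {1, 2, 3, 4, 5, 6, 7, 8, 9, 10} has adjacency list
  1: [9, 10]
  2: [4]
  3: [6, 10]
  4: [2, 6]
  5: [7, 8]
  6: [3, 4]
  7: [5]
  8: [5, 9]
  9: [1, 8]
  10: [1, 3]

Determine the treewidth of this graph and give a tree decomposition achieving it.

Treewidth 1.
One such decomposition:
Bags: B1 = {5, 7}  B2 = {5, 8}  B3 = {8, 9}  B4 = {1, 9}  B5 = {1, 10}  B6 = {3, 10}  B7 = {3, 6}  B8 = {4, 6}  B9 = {2, 4}
Tree: B1–B2, B2–B3, B3–B4, B4–B5, B5–B6, B6–B7, B7–B8, B8–B9

Every bag has size at most 2, so the width is 2 − 1 = 1 and tw(G) ≤ 1. Since G has at least one edge (e.g. 7–5), it is not an edgeless graph, so tw(G) ≥ 1. Combining the bounds, tw(G) = 1.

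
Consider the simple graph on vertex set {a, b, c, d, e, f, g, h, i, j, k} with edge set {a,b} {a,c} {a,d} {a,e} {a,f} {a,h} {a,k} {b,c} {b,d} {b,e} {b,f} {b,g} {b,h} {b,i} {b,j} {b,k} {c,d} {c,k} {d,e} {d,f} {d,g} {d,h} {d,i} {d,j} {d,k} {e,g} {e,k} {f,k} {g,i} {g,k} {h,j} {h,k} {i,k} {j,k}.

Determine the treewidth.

A width-4 tree decomposition is:
Bags: B1 = {a, b, d, e, k}  B2 = {a, b, d, f, k}  B3 = {b, d, e, g, k}  B4 = {b, d, g, i, k}  B5 = {a, b, c, d, k}  B6 = {a, b, d, h, k}  B7 = {b, d, h, j, k}
Tree: B1–B2, B1–B3, B3–B4, B2–B5, B1–B6, B6–B7
The largest bag has 5 vertices, giving width 4; this decomposition certifies tw(G) ≤ 4. On the other hand G contains the 5-clique {b, d, e, g, k}. A clique must lie in a single bag of any decomposition, so no decomposition can have width below 4. The upper and lower bounds meet at 4, so that is the treewidth.

4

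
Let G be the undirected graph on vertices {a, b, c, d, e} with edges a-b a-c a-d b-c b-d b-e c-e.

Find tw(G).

2

A width-2 tree decomposition is:
Bags: B1 = {a, b, c}  B2 = {b, c, e}  B3 = {a, b, d}
Tree: B1–B2, B1–B3
Each bag holds 3 vertices, so the decomposition has width 2, which upper-bounds the treewidth. Conversely, {a, b, d} is a clique of size 3, and the vertices of any clique must share a bag in every tree decomposition; so some bag has ≥ 3 vertices and tw(G) ≥ 2. Hence tw(G) = 2 exactly.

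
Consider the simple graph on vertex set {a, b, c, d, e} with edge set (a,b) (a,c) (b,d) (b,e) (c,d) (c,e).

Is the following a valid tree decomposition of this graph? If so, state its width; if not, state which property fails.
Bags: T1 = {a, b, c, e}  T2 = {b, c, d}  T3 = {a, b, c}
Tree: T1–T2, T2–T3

No — bags containing vertex a are not connected in the tree.

A tree decomposition must satisfy three properties: every vertex lies in some bag; for every edge, both endpoints lie together in some bag; and for every vertex, the bags containing it form a connected subtree. Here bags containing vertex a are not connected in the tree, so the decomposition is invalid.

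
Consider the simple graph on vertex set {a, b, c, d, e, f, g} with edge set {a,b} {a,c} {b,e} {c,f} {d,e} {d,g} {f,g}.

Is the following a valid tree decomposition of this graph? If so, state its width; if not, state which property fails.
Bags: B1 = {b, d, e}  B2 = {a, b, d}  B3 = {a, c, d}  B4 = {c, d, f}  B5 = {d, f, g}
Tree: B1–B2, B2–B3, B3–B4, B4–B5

Yes; width 2.

Every vertex of G appears in some bag (union = {a, b, c, d, e, f, g}); every edge is covered by a bag; and for each vertex v the set of bags containing v is connected in the bag tree. The decomposition is therefore valid. The largest bag has 3 vertices, so the width is 2.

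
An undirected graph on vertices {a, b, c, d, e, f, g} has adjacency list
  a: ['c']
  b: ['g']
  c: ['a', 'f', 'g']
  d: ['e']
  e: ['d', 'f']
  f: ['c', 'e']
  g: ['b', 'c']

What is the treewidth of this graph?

A width-1 tree decomposition is:
Bags: B1 = {c, f}  B2 = {a, c}  B3 = {e, f}  B4 = {c, g}  B5 = {d, e}  B6 = {b, g}
Tree: B1–B2, B1–B3, B2–B4, B3–B5, B4–B6
Each bag holds 2 vertices, so the decomposition has width 1, which upper-bounds the treewidth. G has an edge, so its treewidth is at least 1. The upper and lower bounds meet at 1, so that is the treewidth.

1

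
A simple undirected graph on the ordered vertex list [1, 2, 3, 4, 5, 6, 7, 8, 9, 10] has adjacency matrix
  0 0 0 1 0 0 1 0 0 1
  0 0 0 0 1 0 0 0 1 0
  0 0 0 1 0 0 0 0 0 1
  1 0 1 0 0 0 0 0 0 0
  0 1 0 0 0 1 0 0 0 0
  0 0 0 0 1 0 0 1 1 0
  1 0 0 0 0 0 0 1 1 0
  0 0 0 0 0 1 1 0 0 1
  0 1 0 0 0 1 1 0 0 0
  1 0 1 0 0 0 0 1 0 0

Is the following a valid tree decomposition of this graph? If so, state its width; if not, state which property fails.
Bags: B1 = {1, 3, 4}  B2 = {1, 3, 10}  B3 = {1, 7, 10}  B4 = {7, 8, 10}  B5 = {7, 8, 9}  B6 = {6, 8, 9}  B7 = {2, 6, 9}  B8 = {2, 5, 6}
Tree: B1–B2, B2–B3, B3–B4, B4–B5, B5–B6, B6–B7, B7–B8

Yes; width 2.

Vertex coverage: the bags together contain {1, 2, 3, 4, 5, 6, 7, 8, 9, 10}, the full vertex set. Edge coverage: each edge of G has both endpoints in at least one bag. Running intersection: for every vertex, the bags containing it form a connected subtree. All three properties hold, so this is a valid tree decomposition of width max|bag| − 1 = 2, and hence tw(G) ≤ 2.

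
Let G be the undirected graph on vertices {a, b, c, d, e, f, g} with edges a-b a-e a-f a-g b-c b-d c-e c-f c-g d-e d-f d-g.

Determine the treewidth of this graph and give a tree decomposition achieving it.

Each bag holds 4 vertices, so the decomposition has width 3, which upper-bounds the treewidth. For the lower bound: the 4 vertex sets {a,e}, {b,d}, {c}, {g} are disjoint, each induces a connected subgraph, and every pair is joined by at least one edge of G. Contracting each set to a single vertex therefore yields K_{4} as a minor, and since treewidth is minor-monotone, tw(G) ≥ tw(K_{4}) = 3. Hence tw(G) = 3 exactly.

Treewidth 3.
One such decomposition:
Bags: B1 = {a, c, d, e}  B2 = {a, b, c, d}  B3 = {a, c, d, g}  B4 = {a, c, d, f}
Tree: B1–B2, B2–B3, B3–B4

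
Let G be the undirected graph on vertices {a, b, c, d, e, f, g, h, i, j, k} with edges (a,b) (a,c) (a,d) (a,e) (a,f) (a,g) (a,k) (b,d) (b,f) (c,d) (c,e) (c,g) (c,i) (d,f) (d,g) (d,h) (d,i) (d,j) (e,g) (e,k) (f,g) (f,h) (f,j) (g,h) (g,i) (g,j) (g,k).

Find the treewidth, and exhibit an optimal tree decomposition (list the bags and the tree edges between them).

The largest bag has 4 vertices, giving width 3; this decomposition certifies tw(G) ≤ 3. For the lower bound, the 4 vertices {a, c, d, g} are pairwise adjacent, and any tree decomposition puts a clique entirely inside one bag — forcing width ≥ 3. Therefore the treewidth is 3.

Treewidth 3.
One such decomposition:
Bags: B1 = {a, c, d, g}  B2 = {a, c, e, g}  B3 = {c, d, g, i}  B4 = {a, d, f, g}  B5 = {d, f, g, j}  B6 = {a, e, g, k}  B7 = {d, f, g, h}  B8 = {a, b, d, f}
Tree: B1–B2, B1–B3, B1–B4, B4–B5, B2–B6, B4–B7, B4–B8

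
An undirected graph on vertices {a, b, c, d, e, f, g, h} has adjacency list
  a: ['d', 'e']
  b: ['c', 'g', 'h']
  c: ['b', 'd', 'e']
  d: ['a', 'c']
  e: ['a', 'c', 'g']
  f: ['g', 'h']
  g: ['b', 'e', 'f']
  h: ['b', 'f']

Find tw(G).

2

A width-2 tree decomposition is:
Bags: B1 = {b, f, h}  B2 = {b, f, g}  B3 = {b, c, g}  B4 = {c, e, g}  B5 = {c, d, e}  B6 = {a, d, e}
Tree: B1–B2, B2–B3, B3–B4, B4–B5, B5–B6
Every bag has size at most 3, so the width is 3 − 1 = 2 and tw(G) ≤ 2. The edges h–f–g–b–h form a cycle, so G is not a tree and its treewidth is at least 2. Therefore the treewidth is 2.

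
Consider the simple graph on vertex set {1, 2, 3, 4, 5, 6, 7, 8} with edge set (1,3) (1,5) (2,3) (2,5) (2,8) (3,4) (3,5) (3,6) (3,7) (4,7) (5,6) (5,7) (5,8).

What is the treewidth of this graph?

2

A width-2 tree decomposition is:
Bags: B1 = {3, 5, 6}  B2 = {2, 3, 5}  B3 = {1, 3, 5}  B4 = {3, 5, 7}  B5 = {2, 5, 8}  B6 = {3, 4, 7}
Tree: B1–B2, B2–B3, B1–B4, B2–B5, B4–B6
Every bag has size at most 3, so the width is 3 − 1 = 2 and tw(G) ≤ 2. On the other hand G contains the 3-clique {2, 5, 8}. A clique must lie in a single bag of any decomposition, so no decomposition can have width below 2. Hence tw(G) = 2 exactly.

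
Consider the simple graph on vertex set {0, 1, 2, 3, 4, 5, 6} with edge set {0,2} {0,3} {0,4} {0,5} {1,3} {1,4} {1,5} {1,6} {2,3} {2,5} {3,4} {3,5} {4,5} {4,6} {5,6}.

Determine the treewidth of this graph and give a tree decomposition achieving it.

Treewidth 3.
One such decomposition:
Bags: B1 = {1, 4, 5, 6}  B2 = {1, 3, 4, 5}  B3 = {0, 3, 4, 5}  B4 = {0, 2, 3, 5}
Tree: B1–B2, B2–B3, B3–B4

Each bag holds 4 vertices, so the decomposition has width 3, which upper-bounds the treewidth. On the other hand G contains the 4-clique {0, 2, 3, 5}. A clique must lie in a single bag of any decomposition, so no decomposition can have width below 3. Hence tw(G) = 3 exactly.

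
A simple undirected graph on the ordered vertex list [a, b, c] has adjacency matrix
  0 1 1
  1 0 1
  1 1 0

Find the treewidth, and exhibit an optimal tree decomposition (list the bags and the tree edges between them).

With just one bag of size 3, the width is 3 − 1 = 2, so tw(G) ≤ 2. For the lower bound, the 3 vertices {a, b, c} are pairwise adjacent, and any tree decomposition puts a clique entirely inside one bag — forcing width ≥ 2. Hence tw(G) = 2 exactly.

Treewidth 2.
Bags: B1 = {a, b, c}
Tree: (single bag)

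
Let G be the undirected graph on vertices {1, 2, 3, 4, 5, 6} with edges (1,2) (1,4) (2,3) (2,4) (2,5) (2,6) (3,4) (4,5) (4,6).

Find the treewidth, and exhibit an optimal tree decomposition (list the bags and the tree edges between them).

Each bag holds 3 vertices, so the decomposition has width 2, which upper-bounds the treewidth. On the other hand G contains the 3-clique {1, 2, 4}. A clique must lie in a single bag of any decomposition, so no decomposition can have width below 2. Combining the bounds, tw(G) = 2.

Treewidth 2.
Bags: B1 = {2, 3, 4}  B2 = {1, 2, 4}  B3 = {2, 4, 5}  B4 = {2, 4, 6}
Tree: B1–B2, B1–B3, B2–B4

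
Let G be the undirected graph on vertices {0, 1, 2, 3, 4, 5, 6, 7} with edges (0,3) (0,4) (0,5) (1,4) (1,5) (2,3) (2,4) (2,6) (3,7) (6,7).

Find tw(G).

A width-2 tree decomposition is:
Bags: B1 = {2, 6, 7}  B2 = {2, 3, 7}  B3 = {2, 3, 4}  B4 = {0, 3, 4}  B5 = {0, 1, 4}  B6 = {0, 1, 5}
Tree: B1–B2, B2–B3, B3–B4, B4–B5, B5–B6
Every bag has size at most 3, so the width is 3 − 1 = 2 and tw(G) ≤ 2. For the lower bound, G contains the cycle 6–7–3–2–6, so G is not a forest; only forests have treewidth ≤ 1, hence tw(G) ≥ 2. The upper and lower bounds meet at 2, so that is the treewidth.

2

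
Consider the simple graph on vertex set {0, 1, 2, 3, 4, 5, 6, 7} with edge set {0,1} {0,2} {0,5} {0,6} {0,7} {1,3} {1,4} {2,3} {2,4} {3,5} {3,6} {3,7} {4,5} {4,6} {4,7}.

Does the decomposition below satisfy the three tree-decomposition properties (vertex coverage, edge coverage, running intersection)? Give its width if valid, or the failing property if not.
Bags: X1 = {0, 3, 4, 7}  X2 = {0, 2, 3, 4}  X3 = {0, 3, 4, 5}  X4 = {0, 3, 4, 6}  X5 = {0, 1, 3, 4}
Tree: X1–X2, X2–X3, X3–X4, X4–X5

Checking the three conditions: (i) the bags cover all of {0, 1, 2, 3, 4, 5, 6, 7}; (ii) for each edge, some bag contains both endpoints; (iii) the bags containing any fixed vertex form a subtree. All hold, so the decomposition is valid with width 4 − 1 = 3.

Yes; width 3.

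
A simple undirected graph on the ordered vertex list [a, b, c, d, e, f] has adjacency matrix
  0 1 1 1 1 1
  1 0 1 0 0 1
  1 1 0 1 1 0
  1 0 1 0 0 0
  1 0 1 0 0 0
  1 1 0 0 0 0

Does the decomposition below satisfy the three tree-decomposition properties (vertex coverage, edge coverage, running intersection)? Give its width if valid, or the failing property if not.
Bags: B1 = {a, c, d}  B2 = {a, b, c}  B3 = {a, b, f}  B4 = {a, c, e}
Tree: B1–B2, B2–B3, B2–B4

Vertex coverage: the bags together contain {a, b, c, d, e, f}, the full vertex set. Edge coverage: each edge of G has both endpoints in at least one bag. Running intersection: for every vertex, the bags containing it form a connected subtree. All three properties hold, so this is a valid tree decomposition of width max|bag| − 1 = 2, and hence tw(G) ≤ 2.

Yes; width 2.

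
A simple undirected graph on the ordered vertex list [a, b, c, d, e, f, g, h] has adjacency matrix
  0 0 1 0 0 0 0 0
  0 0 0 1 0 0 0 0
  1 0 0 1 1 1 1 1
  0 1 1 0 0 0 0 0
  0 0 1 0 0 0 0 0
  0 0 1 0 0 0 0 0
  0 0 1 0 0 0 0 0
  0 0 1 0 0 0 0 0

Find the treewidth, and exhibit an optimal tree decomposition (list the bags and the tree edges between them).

Treewidth 1.
One optimal decomposition is:
Bags: B1 = {c, d}  B2 = {b, d}  B3 = {c, h}  B4 = {c, f}  B5 = {c, e}  B6 = {c, g}  B7 = {a, c}
Tree: B1–B2, B1–B3, B3–B4, B4–B5, B1–B6, B1–B7

The largest bag has 2 vertices, giving width 1; this decomposition certifies tw(G) ≤ 1. G has an edge, so its treewidth is at least 1. Hence tw(G) = 1 exactly.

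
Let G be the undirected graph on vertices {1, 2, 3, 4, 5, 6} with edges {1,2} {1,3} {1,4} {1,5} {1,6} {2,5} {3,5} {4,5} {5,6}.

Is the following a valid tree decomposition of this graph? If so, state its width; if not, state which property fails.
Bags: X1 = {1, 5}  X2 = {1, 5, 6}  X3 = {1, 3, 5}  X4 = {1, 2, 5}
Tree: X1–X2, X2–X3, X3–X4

No — vertex 4 appears in no bag.

A tree decomposition must satisfy three properties: every vertex lies in some bag; for every edge, both endpoints lie together in some bag; and for every vertex, the bags containing it form a connected subtree. Here vertex 4 appears in no bag, so the decomposition is invalid.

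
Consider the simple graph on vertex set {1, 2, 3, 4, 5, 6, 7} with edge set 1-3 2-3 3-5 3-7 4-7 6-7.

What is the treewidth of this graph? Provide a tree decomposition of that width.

Treewidth 1.
One optimal decomposition is:
Bags: B1 = {2, 3}  B2 = {3, 7}  B3 = {1, 3}  B4 = {3, 5}  B5 = {4, 7}  B6 = {6, 7}
Tree: B1–B2, B2–B3, B3–B4, B2–B5, B5–B6

The largest bag has 2 vertices, giving width 1; this decomposition certifies tw(G) ≤ 1. Any graph with an edge has treewidth ≥ 1, and G has the edge 3–2. The upper and lower bounds meet at 1, so that is the treewidth.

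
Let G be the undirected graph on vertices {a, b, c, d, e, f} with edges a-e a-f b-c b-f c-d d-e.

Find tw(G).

A width-2 tree decomposition is:
Bags: B1 = {c, d, e}  B2 = {b, c, e}  B3 = {b, e, f}  B4 = {a, e, f}
Tree: B1–B2, B2–B3, B3–B4
Each bag holds 3 vertices, so the decomposition has width 2, which upper-bounds the treewidth. For the lower bound, G contains the cycle e–d–c–b–f–a–e, so G is not a forest; only forests have treewidth ≤ 1, hence tw(G) ≥ 2. Combining the bounds, tw(G) = 2.

2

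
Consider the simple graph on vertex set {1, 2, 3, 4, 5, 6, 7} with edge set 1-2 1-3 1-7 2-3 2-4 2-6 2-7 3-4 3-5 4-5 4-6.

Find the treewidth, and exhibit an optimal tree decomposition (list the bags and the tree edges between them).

The largest bag has 3 vertices, giving width 2; this decomposition certifies tw(G) ≤ 2. On the other hand G contains the 3-clique {1, 2, 3}. A clique must lie in a single bag of any decomposition, so no decomposition can have width below 2. Therefore the treewidth is 2.

Treewidth 2.
One optimal decomposition is:
Bags: B1 = {2, 3, 4}  B2 = {1, 2, 3}  B3 = {2, 4, 6}  B4 = {1, 2, 7}  B5 = {3, 4, 5}
Tree: B1–B2, B1–B3, B2–B4, B1–B5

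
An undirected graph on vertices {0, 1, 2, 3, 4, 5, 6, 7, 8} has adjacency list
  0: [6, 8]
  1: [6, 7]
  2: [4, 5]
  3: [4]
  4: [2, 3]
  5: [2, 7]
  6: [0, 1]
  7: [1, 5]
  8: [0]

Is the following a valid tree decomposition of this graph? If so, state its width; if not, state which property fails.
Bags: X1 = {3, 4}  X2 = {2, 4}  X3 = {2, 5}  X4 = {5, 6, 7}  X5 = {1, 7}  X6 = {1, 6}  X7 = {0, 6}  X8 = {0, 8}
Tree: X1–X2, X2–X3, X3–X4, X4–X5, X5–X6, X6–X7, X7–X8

No — bags containing vertex 6 are not connected in the tree.

A tree decomposition must satisfy three properties: every vertex lies in some bag; for every edge, both endpoints lie together in some bag; and for every vertex, the bags containing it form a connected subtree. Here bags containing vertex 6 are not connected in the tree, so the decomposition is invalid.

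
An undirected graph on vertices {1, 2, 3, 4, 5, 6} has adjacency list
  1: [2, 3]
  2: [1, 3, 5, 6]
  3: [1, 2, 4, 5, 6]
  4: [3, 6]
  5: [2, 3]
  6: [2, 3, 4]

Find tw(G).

2

A width-2 tree decomposition is:
Bags: B1 = {3, 4, 6}  B2 = {2, 3, 6}  B3 = {2, 3, 5}  B4 = {1, 2, 3}
Tree: B1–B2, B2–B3, B2–B4
The largest bag has 3 vertices, giving width 2; this decomposition certifies tw(G) ≤ 2. On the other hand G contains the 3-clique {1, 2, 3}. A clique must lie in a single bag of any decomposition, so no decomposition can have width below 2. Hence tw(G) = 2 exactly.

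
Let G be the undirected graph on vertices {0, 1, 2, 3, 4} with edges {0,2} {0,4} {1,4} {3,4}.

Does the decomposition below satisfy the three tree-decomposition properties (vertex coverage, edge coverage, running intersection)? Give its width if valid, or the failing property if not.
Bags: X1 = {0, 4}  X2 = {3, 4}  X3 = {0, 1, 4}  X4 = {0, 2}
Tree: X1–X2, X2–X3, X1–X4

No — bags containing vertex 0 are not connected in the tree.

A tree decomposition must satisfy three properties: every vertex lies in some bag; for every edge, both endpoints lie together in some bag; and for every vertex, the bags containing it form a connected subtree. Here bags containing vertex 0 are not connected in the tree, so the decomposition is invalid.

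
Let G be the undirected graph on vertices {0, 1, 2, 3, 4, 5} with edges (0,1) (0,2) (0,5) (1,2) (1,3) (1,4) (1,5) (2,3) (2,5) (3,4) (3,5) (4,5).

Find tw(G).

3

A width-3 tree decomposition is:
Bags: B1 = {1, 2, 3, 5}  B2 = {0, 1, 2, 5}  B3 = {1, 3, 4, 5}
Tree: B1–B2, B1–B3
The largest bag has 4 vertices, giving width 3; this decomposition certifies tw(G) ≤ 3. For the lower bound, the 4 vertices {0, 1, 2, 5} are pairwise adjacent, and any tree decomposition puts a clique entirely inside one bag — forcing width ≥ 3. Combining the bounds, tw(G) = 3.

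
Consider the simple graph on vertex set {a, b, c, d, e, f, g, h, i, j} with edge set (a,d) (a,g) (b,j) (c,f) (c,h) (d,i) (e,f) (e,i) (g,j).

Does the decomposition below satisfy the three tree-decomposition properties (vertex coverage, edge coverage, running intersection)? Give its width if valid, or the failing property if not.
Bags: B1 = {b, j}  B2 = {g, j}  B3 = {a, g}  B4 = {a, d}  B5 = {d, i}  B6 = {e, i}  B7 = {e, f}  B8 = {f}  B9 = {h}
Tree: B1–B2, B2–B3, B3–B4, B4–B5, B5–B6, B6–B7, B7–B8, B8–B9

No — vertex c appears in no bag.

A tree decomposition must satisfy three properties: every vertex lies in some bag; for every edge, both endpoints lie together in some bag; and for every vertex, the bags containing it form a connected subtree. Here vertex c appears in no bag, so the decomposition is invalid.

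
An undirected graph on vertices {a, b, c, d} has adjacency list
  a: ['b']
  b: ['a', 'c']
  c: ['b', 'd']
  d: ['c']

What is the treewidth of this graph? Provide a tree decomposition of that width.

Every bag has size at most 2, so the width is 2 − 1 = 1 and tw(G) ≤ 1. Any graph with an edge has treewidth ≥ 1, and G has the edge a–b. Combining the bounds, tw(G) = 1.

Treewidth 1.
One optimal decomposition is:
Bags: B1 = {a, b}  B2 = {b, c}  B3 = {c, d}
Tree: B1–B2, B2–B3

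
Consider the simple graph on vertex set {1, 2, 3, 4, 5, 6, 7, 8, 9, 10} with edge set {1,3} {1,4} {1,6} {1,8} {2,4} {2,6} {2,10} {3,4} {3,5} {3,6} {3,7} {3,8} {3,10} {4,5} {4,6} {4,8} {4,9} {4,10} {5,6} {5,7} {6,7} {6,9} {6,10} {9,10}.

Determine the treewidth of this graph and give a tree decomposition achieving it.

Treewidth 3.
One such decomposition:
Bags: B1 = {3, 4, 6, 10}  B2 = {3, 4, 5, 6}  B3 = {1, 3, 4, 6}  B4 = {2, 4, 6, 10}  B5 = {1, 3, 4, 8}  B6 = {3, 5, 6, 7}  B7 = {4, 6, 9, 10}
Tree: B1–B2, B2–B3, B1–B4, B3–B5, B2–B6, B4–B7

Each bag holds 4 vertices, so the decomposition has width 3, which upper-bounds the treewidth. Conversely, {1, 3, 4, 8} is a clique of size 4, and the vertices of any clique must share a bag in every tree decomposition; so some bag has ≥ 4 vertices and tw(G) ≥ 3. Combining the bounds, tw(G) = 3.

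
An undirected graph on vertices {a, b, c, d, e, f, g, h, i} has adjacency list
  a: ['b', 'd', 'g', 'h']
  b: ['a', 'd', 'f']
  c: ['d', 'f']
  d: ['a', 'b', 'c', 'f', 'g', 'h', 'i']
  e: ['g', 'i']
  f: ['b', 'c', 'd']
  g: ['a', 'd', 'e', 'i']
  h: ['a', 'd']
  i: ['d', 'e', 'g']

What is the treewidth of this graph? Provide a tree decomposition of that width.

Every bag has size at most 3, so the width is 3 − 1 = 2 and tw(G) ≤ 2. On the other hand G contains the 3-clique {a, d, g}. A clique must lie in a single bag of any decomposition, so no decomposition can have width below 2. Therefore the treewidth is 2.

Treewidth 2.
One such decomposition:
Bags: B1 = {a, d, g}  B2 = {a, b, d}  B3 = {b, d, f}  B4 = {a, d, h}  B5 = {d, g, i}  B6 = {e, g, i}  B7 = {c, d, f}
Tree: B1–B2, B2–B3, B2–B4, B1–B5, B5–B6, B3–B7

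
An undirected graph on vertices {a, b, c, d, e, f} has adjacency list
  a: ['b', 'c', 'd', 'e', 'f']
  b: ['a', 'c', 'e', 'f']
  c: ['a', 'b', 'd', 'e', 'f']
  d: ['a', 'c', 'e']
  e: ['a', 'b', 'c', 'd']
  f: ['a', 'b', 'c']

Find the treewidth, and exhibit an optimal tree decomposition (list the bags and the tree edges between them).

The largest bag has 4 vertices, giving width 3; this decomposition certifies tw(G) ≤ 3. Conversely, {a, c, d, e} is a clique of size 4, and the vertices of any clique must share a bag in every tree decomposition; so some bag has ≥ 4 vertices and tw(G) ≥ 3. Therefore the treewidth is 3.

Treewidth 3.
One optimal decomposition is:
Bags: B1 = {a, b, c, e}  B2 = {a, b, c, f}  B3 = {a, c, d, e}
Tree: B1–B2, B1–B3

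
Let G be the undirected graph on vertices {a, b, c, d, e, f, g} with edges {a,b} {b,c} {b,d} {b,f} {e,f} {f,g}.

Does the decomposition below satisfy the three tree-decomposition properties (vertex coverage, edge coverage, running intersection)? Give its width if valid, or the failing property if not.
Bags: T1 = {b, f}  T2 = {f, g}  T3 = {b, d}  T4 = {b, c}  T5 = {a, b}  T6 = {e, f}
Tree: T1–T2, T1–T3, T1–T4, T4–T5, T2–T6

Vertex coverage: the bags together contain {a, b, c, d, e, f, g}, the full vertex set. Edge coverage: each edge of G has both endpoints in at least one bag. Running intersection: for every vertex, the bags containing it form a connected subtree. All three properties hold, so this is a valid tree decomposition of width max|bag| − 1 = 1, and hence tw(G) ≤ 1.

Yes; width 1.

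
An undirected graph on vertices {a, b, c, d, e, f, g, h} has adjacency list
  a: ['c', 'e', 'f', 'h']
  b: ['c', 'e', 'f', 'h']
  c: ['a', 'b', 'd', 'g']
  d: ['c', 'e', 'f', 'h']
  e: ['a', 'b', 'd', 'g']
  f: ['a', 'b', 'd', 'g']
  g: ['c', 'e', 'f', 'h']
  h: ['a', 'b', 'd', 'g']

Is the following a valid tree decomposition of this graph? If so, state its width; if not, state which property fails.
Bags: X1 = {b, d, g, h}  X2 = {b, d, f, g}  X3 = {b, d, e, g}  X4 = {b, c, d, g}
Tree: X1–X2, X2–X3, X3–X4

No — vertex a appears in no bag.

A tree decomposition must satisfy three properties: every vertex lies in some bag; for every edge, both endpoints lie together in some bag; and for every vertex, the bags containing it form a connected subtree. Here vertex a appears in no bag, so the decomposition is invalid.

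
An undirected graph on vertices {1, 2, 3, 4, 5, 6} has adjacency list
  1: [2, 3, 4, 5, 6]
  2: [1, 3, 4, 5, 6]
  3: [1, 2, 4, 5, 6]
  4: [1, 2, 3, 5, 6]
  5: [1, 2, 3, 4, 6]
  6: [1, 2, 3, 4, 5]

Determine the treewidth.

5

A width-5 tree decomposition is:
Bags: B1 = {1, 2, 3, 4, 5, 6}
Tree: (single bag)
A single bag containing all 6 vertices is trivially a valid decomposition of width 5. On the other hand G contains the 6-clique {1, 2, 3, 4, 5, 6}. A clique must lie in a single bag of any decomposition, so no decomposition can have width below 5. Therefore the treewidth is 5.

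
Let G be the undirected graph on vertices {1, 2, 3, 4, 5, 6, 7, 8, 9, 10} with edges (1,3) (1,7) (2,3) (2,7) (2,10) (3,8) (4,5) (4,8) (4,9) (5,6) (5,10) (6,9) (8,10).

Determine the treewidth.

2

A width-2 tree decomposition is:
Bags: B1 = {1, 3, 7}  B2 = {2, 3, 7}  B3 = {2, 3, 8}  B4 = {2, 8, 10}  B5 = {4, 8, 10}  B6 = {4, 5, 10}  B7 = {4, 5, 9}  B8 = {5, 6, 9}
Tree: B1–B2, B2–B3, B3–B4, B4–B5, B5–B6, B6–B7, B7–B8
Every bag has size at most 3, so the width is 3 − 1 = 2 and tw(G) ≤ 2. The edges 1–7–2–3–1 form a cycle, so G is not a tree and its treewidth is at least 2. The upper and lower bounds meet at 2, so that is the treewidth.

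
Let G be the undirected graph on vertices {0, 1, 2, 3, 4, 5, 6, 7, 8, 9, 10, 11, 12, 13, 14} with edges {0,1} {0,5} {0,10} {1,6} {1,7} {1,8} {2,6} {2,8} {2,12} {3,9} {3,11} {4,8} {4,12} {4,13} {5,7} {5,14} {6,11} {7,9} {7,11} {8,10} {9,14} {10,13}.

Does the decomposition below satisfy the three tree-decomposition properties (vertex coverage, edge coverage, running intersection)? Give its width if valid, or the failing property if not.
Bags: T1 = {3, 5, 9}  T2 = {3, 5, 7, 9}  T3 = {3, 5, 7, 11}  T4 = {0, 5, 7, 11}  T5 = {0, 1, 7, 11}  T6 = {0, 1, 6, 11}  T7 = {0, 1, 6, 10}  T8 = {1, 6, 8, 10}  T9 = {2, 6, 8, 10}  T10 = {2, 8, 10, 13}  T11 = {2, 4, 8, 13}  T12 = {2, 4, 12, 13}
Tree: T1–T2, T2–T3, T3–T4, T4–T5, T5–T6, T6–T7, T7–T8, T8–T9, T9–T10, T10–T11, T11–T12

No — vertex 14 appears in no bag.

A tree decomposition must satisfy three properties: every vertex lies in some bag; for every edge, both endpoints lie together in some bag; and for every vertex, the bags containing it form a connected subtree. Here vertex 14 appears in no bag, so the decomposition is invalid.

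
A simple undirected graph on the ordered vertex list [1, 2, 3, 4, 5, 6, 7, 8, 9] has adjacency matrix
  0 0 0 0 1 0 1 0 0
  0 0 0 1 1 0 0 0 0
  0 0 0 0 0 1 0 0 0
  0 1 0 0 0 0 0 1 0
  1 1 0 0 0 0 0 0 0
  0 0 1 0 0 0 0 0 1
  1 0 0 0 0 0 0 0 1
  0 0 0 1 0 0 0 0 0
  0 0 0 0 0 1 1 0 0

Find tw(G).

A width-1 tree decomposition is:
Bags: B1 = {4, 8}  B2 = {2, 4}  B3 = {2, 5}  B4 = {1, 5}  B5 = {1, 7}  B6 = {7, 9}  B7 = {6, 9}  B8 = {3, 6}
Tree: B1–B2, B2–B3, B3–B4, B4–B5, B5–B6, B6–B7, B7–B8
Every bag has size at most 2, so the width is 2 − 1 = 1 and tw(G) ≤ 1. Any graph with an edge has treewidth ≥ 1, and G has the edge 8–4. Therefore the treewidth is 1.

1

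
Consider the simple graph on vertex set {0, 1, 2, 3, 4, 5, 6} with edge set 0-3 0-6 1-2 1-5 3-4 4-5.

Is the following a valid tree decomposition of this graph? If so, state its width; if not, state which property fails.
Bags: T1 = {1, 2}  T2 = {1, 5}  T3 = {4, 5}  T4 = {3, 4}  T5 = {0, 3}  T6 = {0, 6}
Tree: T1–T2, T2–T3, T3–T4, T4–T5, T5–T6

Yes; width 1.

Every vertex of G appears in some bag (union = {0, 1, 2, 3, 4, 5, 6}); every edge is covered by a bag; and for each vertex v the set of bags containing v is connected in the bag tree. The decomposition is therefore valid. The largest bag has 2 vertices, so the width is 1.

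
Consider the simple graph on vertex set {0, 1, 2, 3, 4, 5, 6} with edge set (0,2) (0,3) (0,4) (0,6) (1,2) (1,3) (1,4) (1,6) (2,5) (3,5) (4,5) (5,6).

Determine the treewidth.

A width-3 tree decomposition is:
Bags: B1 = {0, 1, 3, 5}  B2 = {0, 1, 2, 5}  B3 = {0, 1, 5, 6}  B4 = {0, 1, 4, 5}
Tree: B1–B2, B2–B3, B3–B4
Every bag has size at most 4, so the width is 4 − 1 = 3 and tw(G) ≤ 3. For the lower bound: the 4 vertex sets {1,3}, {0,2}, {5}, {6} are disjoint, each induces a connected subgraph, and every pair is joined by at least one edge of G. Contracting each set to a single vertex therefore yields K_{4} as a minor, and since treewidth is minor-monotone, tw(G) ≥ tw(K_{4}) = 3. The upper and lower bounds meet at 3, so that is the treewidth.

3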